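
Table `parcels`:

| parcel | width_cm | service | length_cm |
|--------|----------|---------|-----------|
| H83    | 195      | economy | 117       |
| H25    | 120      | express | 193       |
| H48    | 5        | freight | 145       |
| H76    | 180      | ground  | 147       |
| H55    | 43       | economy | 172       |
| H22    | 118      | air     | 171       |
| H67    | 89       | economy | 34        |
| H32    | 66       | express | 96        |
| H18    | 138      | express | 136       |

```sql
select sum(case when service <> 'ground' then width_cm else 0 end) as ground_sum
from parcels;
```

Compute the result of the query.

parcel=H83: ✓ → 195
parcel=H25: ✓ → 120
parcel=H48: ✓ → 5
parcel=H76: ✗
parcel=H55: ✓ → 43
parcel=H22: ✓ → 118
parcel=H67: ✓ → 89
parcel=H32: ✓ → 66
parcel=H18: ✓ → 138
ground_sum = 195 + 120 + 5 + 43 + 118 + 89 + 66 + 138 = 774

774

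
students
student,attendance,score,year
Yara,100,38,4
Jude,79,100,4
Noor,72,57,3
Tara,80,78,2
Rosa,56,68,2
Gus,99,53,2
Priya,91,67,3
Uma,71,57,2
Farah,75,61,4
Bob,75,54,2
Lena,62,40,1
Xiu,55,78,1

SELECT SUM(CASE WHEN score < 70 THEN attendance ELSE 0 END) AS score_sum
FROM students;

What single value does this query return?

student=Yara: ✓ → 100
student=Jude: ✗
student=Noor: ✓ → 72
student=Tara: ✗
student=Rosa: ✓ → 56
student=Gus: ✓ → 99
student=Priya: ✓ → 91
student=Uma: ✓ → 71
student=Farah: ✓ → 75
student=Bob: ✓ → 75
student=Lena: ✓ → 62
student=Xiu: ✗
score_sum = 100 + 72 + 56 + 99 + 91 + 71 + 75 + 75 + 62 = 701

701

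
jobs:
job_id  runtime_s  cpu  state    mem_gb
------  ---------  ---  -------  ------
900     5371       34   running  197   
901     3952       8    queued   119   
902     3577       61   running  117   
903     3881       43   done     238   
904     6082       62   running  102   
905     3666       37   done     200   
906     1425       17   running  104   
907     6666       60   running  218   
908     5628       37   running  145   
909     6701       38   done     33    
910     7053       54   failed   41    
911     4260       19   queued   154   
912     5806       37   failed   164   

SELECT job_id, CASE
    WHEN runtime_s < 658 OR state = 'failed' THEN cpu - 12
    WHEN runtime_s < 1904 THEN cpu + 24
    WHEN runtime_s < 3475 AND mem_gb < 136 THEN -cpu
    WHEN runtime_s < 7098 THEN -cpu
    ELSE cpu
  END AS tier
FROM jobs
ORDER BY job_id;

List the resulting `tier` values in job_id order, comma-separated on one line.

job_id=900: runtime_s < 7098 → -34
job_id=901: runtime_s < 7098 → -8
job_id=902: runtime_s < 7098 → -61
job_id=903: runtime_s < 7098 → -43
job_id=904: runtime_s < 7098 → -62
job_id=905: runtime_s < 7098 → -37
job_id=906: runtime_s < 1904 → 41
job_id=907: runtime_s < 7098 → -60
job_id=908: runtime_s < 7098 → -37
job_id=909: runtime_s < 7098 → -38
job_id=910: runtime_s < 658 OR state = 'failed' → 42
job_id=911: runtime_s < 7098 → -19
job_id=912: runtime_s < 658 OR state = 'failed' → 25

-34, -8, -61, -43, -62, -37, 41, -60, -37, -38, 42, -19, 25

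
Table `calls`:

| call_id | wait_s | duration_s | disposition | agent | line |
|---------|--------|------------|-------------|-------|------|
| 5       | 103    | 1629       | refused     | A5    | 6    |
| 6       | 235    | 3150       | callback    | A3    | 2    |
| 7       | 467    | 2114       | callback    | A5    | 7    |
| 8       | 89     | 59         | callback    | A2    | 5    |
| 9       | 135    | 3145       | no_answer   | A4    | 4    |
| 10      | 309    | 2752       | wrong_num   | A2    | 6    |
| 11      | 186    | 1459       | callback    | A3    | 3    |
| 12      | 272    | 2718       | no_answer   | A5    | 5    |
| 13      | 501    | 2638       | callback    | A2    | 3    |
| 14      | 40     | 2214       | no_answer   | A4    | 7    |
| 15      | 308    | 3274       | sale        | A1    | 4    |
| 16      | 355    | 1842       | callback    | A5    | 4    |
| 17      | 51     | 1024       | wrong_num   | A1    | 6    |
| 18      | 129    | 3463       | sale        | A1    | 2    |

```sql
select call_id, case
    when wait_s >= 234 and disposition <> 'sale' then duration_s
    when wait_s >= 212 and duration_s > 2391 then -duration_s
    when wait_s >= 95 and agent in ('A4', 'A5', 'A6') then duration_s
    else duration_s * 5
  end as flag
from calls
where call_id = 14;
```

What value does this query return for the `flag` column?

call_id = 14: wait_s=40, duration_s=2214, disposition=no_answer, agent=A4, line=7.
wait_s >= 234 and disposition <> 'sale' → false
wait_s >= 212 and duration_s > 2391 → false
wait_s >= 95 and agent in ('A4', 'A5', 'A6') → false
No prior WHEN matched → ELSE → 11070

11070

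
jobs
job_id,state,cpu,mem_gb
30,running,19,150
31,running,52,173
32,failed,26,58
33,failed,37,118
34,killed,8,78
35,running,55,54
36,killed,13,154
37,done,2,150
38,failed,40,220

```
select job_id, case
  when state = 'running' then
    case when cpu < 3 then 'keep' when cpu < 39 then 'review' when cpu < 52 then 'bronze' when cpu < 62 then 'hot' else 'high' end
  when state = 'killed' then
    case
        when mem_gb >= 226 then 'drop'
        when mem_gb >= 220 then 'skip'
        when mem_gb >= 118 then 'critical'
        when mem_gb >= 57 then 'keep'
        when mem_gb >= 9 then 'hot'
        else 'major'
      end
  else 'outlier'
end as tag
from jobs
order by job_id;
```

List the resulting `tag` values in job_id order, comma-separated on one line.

job_id=30: state='running' → inner[cpu < 39] → review
job_id=31: state='running' → inner[cpu < 62] → hot
job_id=32: state='failed' → outer ELSE → outlier
job_id=33: state='failed' → outer ELSE → outlier
job_id=34: state='killed' → inner[mem_gb >= 57] → keep
job_id=35: state='running' → inner[cpu < 62] → hot
job_id=36: state='killed' → inner[mem_gb >= 118] → critical
job_id=37: state='done' → outer ELSE → outlier
job_id=38: state='failed' → outer ELSE → outlier

review, hot, outlier, outlier, keep, hot, critical, outlier, outlier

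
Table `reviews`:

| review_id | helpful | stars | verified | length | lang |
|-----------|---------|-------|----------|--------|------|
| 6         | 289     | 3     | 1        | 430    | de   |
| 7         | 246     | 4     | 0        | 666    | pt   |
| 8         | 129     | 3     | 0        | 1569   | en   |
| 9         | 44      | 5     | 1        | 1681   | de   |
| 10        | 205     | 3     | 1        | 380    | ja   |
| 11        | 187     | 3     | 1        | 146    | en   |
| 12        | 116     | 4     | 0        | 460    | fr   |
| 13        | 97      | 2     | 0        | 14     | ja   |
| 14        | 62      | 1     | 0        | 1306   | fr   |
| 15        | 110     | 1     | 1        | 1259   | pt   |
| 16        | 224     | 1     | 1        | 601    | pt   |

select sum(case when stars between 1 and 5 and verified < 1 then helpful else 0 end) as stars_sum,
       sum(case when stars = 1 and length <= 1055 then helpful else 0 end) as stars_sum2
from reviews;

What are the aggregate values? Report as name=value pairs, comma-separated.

[stars_sum: stars between 1 and 5 and verified < 1]
review_id=6: ✗
review_id=7: ✓ → 246
review_id=8: ✓ → 129
review_id=9: ✗
review_id=10: ✗
review_id=11: ✗
review_id=12: ✓ → 116
review_id=13: ✓ → 97
review_id=14: ✓ → 62
review_id=15: ✗
review_id=16: ✗
stars_sum = 246 + 129 + 116 + 97 + 62 = 650
—
[stars_sum2: stars = 1 and length <= 1055]
review_id=6: ✗
review_id=7: ✗
review_id=8: ✗
review_id=9: ✗
review_id=10: ✗
review_id=11: ✗
review_id=12: ✗
review_id=13: ✗
review_id=14: ✗
review_id=15: ✗
review_id=16: ✓ → 224
stars_sum2 = 224

stars_sum=650, stars_sum2=224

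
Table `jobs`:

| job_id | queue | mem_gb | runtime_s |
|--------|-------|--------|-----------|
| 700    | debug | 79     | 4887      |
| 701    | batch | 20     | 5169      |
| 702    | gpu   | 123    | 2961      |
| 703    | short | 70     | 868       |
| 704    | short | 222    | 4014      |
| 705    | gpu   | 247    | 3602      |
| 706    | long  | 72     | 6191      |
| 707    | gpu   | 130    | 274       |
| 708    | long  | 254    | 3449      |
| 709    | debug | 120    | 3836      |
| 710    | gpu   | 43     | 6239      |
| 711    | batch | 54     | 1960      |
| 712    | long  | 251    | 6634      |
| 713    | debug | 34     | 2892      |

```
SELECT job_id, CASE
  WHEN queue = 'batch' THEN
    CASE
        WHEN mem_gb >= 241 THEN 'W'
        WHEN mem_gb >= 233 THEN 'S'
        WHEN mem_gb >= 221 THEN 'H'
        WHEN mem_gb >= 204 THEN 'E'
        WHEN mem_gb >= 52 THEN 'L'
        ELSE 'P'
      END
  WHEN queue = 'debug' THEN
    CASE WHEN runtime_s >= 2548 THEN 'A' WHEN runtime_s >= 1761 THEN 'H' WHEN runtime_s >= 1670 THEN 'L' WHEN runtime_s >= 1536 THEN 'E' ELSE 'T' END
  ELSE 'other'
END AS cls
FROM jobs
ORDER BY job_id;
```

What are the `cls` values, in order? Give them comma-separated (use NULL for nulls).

job_id=700: queue='debug' → inner[runtime_s >= 2548] → A
job_id=701: queue='batch' → inner[ELSE] → P
job_id=702: queue='gpu' → outer ELSE → other
job_id=703: queue='short' → outer ELSE → other
job_id=704: queue='short' → outer ELSE → other
job_id=705: queue='gpu' → outer ELSE → other
job_id=706: queue='long' → outer ELSE → other
job_id=707: queue='gpu' → outer ELSE → other
job_id=708: queue='long' → outer ELSE → other
job_id=709: queue='debug' → inner[runtime_s >= 2548] → A
job_id=710: queue='gpu' → outer ELSE → other
job_id=711: queue='batch' → inner[mem_gb >= 52] → L
job_id=712: queue='long' → outer ELSE → other
job_id=713: queue='debug' → inner[runtime_s >= 2548] → A

A, P, other, other, other, other, other, other, other, A, other, L, other, A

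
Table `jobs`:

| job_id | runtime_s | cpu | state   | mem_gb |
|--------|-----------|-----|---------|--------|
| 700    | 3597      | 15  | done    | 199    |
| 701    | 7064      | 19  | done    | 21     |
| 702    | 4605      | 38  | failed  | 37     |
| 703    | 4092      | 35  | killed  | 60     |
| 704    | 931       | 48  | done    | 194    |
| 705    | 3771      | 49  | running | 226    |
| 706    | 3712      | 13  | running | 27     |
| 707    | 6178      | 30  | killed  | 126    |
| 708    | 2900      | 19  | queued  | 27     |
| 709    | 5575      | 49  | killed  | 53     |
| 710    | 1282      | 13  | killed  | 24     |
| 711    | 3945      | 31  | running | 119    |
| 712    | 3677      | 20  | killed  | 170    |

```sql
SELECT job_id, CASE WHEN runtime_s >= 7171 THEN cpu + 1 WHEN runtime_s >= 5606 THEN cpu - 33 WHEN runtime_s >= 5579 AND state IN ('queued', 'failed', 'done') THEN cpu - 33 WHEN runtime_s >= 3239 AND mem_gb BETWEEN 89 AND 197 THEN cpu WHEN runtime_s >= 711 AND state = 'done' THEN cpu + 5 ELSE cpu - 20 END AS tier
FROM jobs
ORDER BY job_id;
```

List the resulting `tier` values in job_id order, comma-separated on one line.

20, -14, 18, 15, 53, 29, -7, -3, -1, 29, -7, 31, 20

job_id=700: runtime_s >= 711 AND state = 'done' → 20
job_id=701: runtime_s >= 5606 → -14
job_id=702: ELSE → 18
job_id=703: ELSE → 15
job_id=704: runtime_s >= 711 AND state = 'done' → 53
job_id=705: ELSE → 29
job_id=706: ELSE → -7
job_id=707: runtime_s >= 5606 → -3
job_id=708: ELSE → -1
job_id=709: ELSE → 29
job_id=710: ELSE → -7
job_id=711: runtime_s >= 3239 AND mem_gb BETWEEN 89 AND 197 → 31
job_id=712: runtime_s >= 3239 AND mem_gb BETWEEN 89 AND 197 → 20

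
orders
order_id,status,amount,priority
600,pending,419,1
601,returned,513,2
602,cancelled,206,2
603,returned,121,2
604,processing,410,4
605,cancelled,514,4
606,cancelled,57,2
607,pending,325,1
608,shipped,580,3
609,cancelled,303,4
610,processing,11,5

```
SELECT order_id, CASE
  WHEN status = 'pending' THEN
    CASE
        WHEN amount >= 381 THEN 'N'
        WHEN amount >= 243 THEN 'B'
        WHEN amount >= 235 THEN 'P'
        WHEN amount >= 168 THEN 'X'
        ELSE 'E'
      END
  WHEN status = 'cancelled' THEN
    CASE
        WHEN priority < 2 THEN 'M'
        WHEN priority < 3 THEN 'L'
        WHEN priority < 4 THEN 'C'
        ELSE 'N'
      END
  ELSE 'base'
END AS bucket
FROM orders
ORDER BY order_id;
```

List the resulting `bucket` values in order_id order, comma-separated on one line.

N, base, L, base, base, N, L, B, base, N, base

order_id=600: status='pending' → inner[amount >= 381] → N
order_id=601: status='returned' → outer ELSE → base
order_id=602: status='cancelled' → inner[priority < 3] → L
order_id=603: status='returned' → outer ELSE → base
order_id=604: status='processing' → outer ELSE → base
order_id=605: status='cancelled' → inner[ELSE] → N
order_id=606: status='cancelled' → inner[priority < 3] → L
order_id=607: status='pending' → inner[amount >= 243] → B
order_id=608: status='shipped' → outer ELSE → base
order_id=609: status='cancelled' → inner[ELSE] → N
order_id=610: status='processing' → outer ELSE → base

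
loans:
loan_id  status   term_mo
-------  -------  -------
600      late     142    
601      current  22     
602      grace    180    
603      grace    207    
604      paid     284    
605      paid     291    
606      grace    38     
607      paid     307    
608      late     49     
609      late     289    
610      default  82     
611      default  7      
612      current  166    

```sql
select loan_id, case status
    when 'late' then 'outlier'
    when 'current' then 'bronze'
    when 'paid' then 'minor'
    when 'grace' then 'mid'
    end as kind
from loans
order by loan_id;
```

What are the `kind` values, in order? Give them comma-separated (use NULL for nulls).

outlier, bronze, mid, mid, minor, minor, mid, minor, outlier, outlier, NULL, NULL, bronze

loan_id=600: status='late' → outlier
loan_id=601: status='current' → bronze
loan_id=602: status='grace' → mid
loan_id=603: status='grace' → mid
loan_id=604: status='paid' → minor
loan_id=605: status='paid' → minor
loan_id=606: status='grace' → mid
loan_id=607: status='paid' → minor
loan_id=608: status='late' → outlier
loan_id=609: status='late' → outlier
loan_id=610: (no match → NULL) → NULL
loan_id=611: (no match → NULL) → NULL
loan_id=612: status='current' → bronze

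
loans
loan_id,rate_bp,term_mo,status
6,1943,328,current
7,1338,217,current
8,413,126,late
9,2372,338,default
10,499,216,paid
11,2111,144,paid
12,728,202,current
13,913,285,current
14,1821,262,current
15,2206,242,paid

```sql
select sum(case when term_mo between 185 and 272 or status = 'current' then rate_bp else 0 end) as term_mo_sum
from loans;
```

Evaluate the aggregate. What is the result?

9448

loan_id=6: ✓ → 1943
loan_id=7: ✓ → 1338
loan_id=8: ✗
loan_id=9: ✗
loan_id=10: ✓ → 499
loan_id=11: ✗
loan_id=12: ✓ → 728
loan_id=13: ✓ → 913
loan_id=14: ✓ → 1821
loan_id=15: ✓ → 2206
term_mo_sum = 1943 + 1338 + 499 + 728 + 913 + 1821 + 2206 = 9448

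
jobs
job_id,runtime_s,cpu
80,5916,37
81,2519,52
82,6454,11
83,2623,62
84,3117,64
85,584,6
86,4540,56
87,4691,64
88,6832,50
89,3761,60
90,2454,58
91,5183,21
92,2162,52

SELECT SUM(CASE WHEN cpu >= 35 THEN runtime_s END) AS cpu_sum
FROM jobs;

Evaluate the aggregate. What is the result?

job_id=80: ✓ → 5916
job_id=81: ✓ → 2519
job_id=82: ✗
job_id=83: ✓ → 2623
job_id=84: ✓ → 3117
job_id=85: ✗
job_id=86: ✓ → 4540
job_id=87: ✓ → 4691
job_id=88: ✓ → 6832
job_id=89: ✓ → 3761
job_id=90: ✓ → 2454
job_id=91: ✗
job_id=92: ✓ → 2162
cpu_sum = 5916 + 2519 + 2623 + 3117 + 4540 + 4691 + 6832 + 3761 + 2454 + 2162 = 38615

38615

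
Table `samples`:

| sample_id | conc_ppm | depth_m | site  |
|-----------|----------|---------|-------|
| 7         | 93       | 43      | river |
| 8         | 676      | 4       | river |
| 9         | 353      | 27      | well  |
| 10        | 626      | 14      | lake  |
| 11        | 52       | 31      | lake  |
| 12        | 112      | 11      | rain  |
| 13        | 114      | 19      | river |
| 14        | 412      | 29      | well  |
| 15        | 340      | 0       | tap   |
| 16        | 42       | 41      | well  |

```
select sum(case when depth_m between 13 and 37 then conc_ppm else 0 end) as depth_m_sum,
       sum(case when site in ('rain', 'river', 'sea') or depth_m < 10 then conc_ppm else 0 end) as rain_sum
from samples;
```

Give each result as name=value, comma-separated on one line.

depth_m_sum=1557, rain_sum=1335

[depth_m_sum: depth_m between 13 and 37]
sample_id=7: ✗
sample_id=8: ✗
sample_id=9: ✓ → 353
sample_id=10: ✓ → 626
sample_id=11: ✓ → 52
sample_id=12: ✗
sample_id=13: ✓ → 114
sample_id=14: ✓ → 412
sample_id=15: ✗
sample_id=16: ✗
depth_m_sum = 353 + 626 + 52 + 114 + 412 = 1557
—
[rain_sum: site in ('rain', 'river', 'sea') or depth_m < 10]
sample_id=7: ✓ → 93
sample_id=8: ✓ → 676
sample_id=9: ✗
sample_id=10: ✗
sample_id=11: ✗
sample_id=12: ✓ → 112
sample_id=13: ✓ → 114
sample_id=14: ✗
sample_id=15: ✓ → 340
sample_id=16: ✗
rain_sum = 93 + 676 + 112 + 114 + 340 = 1335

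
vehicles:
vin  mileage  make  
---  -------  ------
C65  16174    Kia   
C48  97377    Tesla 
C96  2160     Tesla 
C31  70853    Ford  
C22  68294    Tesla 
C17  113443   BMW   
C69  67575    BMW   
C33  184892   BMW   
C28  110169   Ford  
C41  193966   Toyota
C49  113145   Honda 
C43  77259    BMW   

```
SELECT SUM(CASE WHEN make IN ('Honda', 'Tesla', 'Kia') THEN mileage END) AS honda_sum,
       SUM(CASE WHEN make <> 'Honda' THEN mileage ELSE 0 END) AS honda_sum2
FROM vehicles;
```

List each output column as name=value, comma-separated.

honda_sum=297150, honda_sum2=1002162

[honda_sum: make IN ('Honda', 'Tesla', 'Kia')]
vin=C65: ✓ → 16174
vin=C48: ✓ → 97377
vin=C96: ✓ → 2160
vin=C31: ✗
vin=C22: ✓ → 68294
vin=C17: ✗
vin=C69: ✗
vin=C33: ✗
vin=C28: ✗
vin=C41: ✗
vin=C49: ✓ → 113145
vin=C43: ✗
honda_sum = 16174 + 97377 + 2160 + 68294 + 113145 = 297150
—
[honda_sum2: make <> 'Honda']
vin=C65: ✓ → 16174
vin=C48: ✓ → 97377
vin=C96: ✓ → 2160
vin=C31: ✓ → 70853
vin=C22: ✓ → 68294
vin=C17: ✓ → 113443
vin=C69: ✓ → 67575
vin=C33: ✓ → 184892
vin=C28: ✓ → 110169
vin=C41: ✓ → 193966
vin=C49: ✗
vin=C43: ✓ → 77259
honda_sum2 = 16174 + 97377 + 2160 + 70853 + 68294 + 113443 + 67575 + 184892 + 110169 + 193966 + 77259 = 1002162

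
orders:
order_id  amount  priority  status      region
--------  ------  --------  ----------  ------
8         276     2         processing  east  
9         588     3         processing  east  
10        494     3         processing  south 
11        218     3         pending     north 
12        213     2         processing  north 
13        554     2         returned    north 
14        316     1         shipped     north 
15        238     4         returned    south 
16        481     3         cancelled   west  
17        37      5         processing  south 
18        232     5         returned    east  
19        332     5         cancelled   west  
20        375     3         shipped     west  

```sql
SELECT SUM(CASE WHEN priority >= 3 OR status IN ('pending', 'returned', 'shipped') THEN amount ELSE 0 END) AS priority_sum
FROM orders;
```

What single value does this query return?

3865

order_id=8: ✗
order_id=9: ✓ → 588
order_id=10: ✓ → 494
order_id=11: ✓ → 218
order_id=12: ✗
order_id=13: ✓ → 554
order_id=14: ✓ → 316
order_id=15: ✓ → 238
order_id=16: ✓ → 481
order_id=17: ✓ → 37
order_id=18: ✓ → 232
order_id=19: ✓ → 332
order_id=20: ✓ → 375
priority_sum = 588 + 494 + 218 + 554 + 316 + 238 + 481 + 37 + 232 + 332 + 375 = 3865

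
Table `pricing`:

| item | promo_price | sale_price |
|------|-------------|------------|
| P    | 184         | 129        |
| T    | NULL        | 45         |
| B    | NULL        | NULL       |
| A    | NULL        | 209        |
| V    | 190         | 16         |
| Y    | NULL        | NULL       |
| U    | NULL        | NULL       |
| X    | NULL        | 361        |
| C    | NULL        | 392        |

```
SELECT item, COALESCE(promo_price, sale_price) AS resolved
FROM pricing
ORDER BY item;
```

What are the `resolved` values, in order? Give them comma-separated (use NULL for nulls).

209, NULL, 392, 184, 45, NULL, 190, 361, NULL

item=A: promo_price=NULL, sale_price=209 → 209
item=B: promo_price=NULL, sale_price=NULL (all NULL) → NULL
item=C: promo_price=NULL, sale_price=392 → 392
item=P: promo_price=184 → 184
item=T: promo_price=NULL, sale_price=45 → 45
item=U: promo_price=NULL, sale_price=NULL (all NULL) → NULL
item=V: promo_price=190 → 190
item=X: promo_price=NULL, sale_price=361 → 361
item=Y: promo_price=NULL, sale_price=NULL (all NULL) → NULL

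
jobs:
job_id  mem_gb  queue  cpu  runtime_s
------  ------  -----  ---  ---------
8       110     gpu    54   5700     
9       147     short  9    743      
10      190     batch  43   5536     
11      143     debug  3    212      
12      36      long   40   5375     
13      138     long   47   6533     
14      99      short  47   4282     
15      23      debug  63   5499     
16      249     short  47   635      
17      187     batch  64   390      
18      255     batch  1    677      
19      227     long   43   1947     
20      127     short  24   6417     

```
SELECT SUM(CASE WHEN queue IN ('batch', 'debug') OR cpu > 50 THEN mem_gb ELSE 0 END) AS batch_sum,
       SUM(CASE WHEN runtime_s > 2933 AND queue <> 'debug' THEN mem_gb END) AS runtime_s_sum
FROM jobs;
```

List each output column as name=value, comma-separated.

batch_sum=908, runtime_s_sum=700

[batch_sum: queue IN ('batch', 'debug') OR cpu > 50]
job_id=8: ✓ → 110
job_id=9: ✗
job_id=10: ✓ → 190
job_id=11: ✓ → 143
job_id=12: ✗
job_id=13: ✗
job_id=14: ✗
job_id=15: ✓ → 23
job_id=16: ✗
job_id=17: ✓ → 187
job_id=18: ✓ → 255
job_id=19: ✗
job_id=20: ✗
batch_sum = 110 + 190 + 143 + 23 + 187 + 255 = 908
—
[runtime_s_sum: runtime_s > 2933 AND queue <> 'debug']
job_id=8: ✓ → 110
job_id=9: ✗
job_id=10: ✓ → 190
job_id=11: ✗
job_id=12: ✓ → 36
job_id=13: ✓ → 138
job_id=14: ✓ → 99
job_id=15: ✗
job_id=16: ✗
job_id=17: ✗
job_id=18: ✗
job_id=19: ✗
job_id=20: ✓ → 127
runtime_s_sum = 110 + 190 + 36 + 138 + 99 + 127 = 700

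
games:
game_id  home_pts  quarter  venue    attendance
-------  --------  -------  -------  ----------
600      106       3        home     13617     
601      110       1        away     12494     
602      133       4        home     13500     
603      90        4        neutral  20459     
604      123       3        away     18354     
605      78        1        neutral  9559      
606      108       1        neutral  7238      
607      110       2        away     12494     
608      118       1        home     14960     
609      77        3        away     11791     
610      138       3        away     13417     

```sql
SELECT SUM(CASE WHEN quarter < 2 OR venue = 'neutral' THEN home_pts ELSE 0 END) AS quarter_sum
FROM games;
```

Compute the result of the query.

game_id=600: ✗
game_id=601: ✓ → 110
game_id=602: ✗
game_id=603: ✓ → 90
game_id=604: ✗
game_id=605: ✓ → 78
game_id=606: ✓ → 108
game_id=607: ✗
game_id=608: ✓ → 118
game_id=609: ✗
game_id=610: ✗
quarter_sum = 110 + 90 + 78 + 108 + 118 = 504

504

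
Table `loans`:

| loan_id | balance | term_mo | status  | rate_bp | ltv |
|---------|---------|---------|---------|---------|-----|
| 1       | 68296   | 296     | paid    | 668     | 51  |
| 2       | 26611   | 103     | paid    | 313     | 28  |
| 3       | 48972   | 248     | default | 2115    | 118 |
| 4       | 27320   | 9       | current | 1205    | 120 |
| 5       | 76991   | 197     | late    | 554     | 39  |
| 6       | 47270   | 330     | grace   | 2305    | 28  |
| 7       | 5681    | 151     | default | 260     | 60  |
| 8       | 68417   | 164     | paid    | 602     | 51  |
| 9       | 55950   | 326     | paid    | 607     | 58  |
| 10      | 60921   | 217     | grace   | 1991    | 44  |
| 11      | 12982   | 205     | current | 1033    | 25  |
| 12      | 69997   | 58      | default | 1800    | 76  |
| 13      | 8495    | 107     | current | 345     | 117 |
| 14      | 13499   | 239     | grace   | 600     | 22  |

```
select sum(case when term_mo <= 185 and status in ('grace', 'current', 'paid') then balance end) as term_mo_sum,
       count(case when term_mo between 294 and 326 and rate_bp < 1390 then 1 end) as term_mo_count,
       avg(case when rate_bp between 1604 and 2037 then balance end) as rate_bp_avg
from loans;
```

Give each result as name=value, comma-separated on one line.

term_mo_sum=130843, term_mo_count=2, rate_bp_avg=65459

[term_mo_sum: term_mo <= 185 and status in ('grace', 'current', 'paid')]
loan_id=1: ✗
loan_id=2: ✓ → 26611
loan_id=3: ✗
loan_id=4: ✓ → 27320
loan_id=5: ✗
loan_id=6: ✗
loan_id=7: ✗
loan_id=8: ✓ → 68417
loan_id=9: ✗
loan_id=10: ✗
loan_id=11: ✗
loan_id=12: ✗
loan_id=13: ✓ → 8495
loan_id=14: ✗
term_mo_sum = 26611 + 27320 + 68417 + 8495 = 130843
—
[term_mo_count: term_mo between 294 and 326 and rate_bp < 1390]
loan_id=1: ✓ → 1
loan_id=2: ✗
loan_id=3: ✗
loan_id=4: ✗
loan_id=5: ✗
loan_id=6: ✗
loan_id=7: ✗
loan_id=8: ✗
loan_id=9: ✓ → 1
loan_id=10: ✗
loan_id=11: ✗
loan_id=12: ✗
loan_id=13: ✗
loan_id=14: ✗
term_mo_count = COUNT(1, 1) = 2
—
[rate_bp_avg: rate_bp between 1604 and 2037]
loan_id=1: ✗
loan_id=2: ✗
loan_id=3: ✗
loan_id=4: ✗
loan_id=5: ✗
loan_id=6: ✗
loan_id=7: ✗
loan_id=8: ✗
loan_id=9: ✗
loan_id=10: ✓ → 60921
loan_id=11: ✗
loan_id=12: ✓ → 69997
loan_id=13: ✗
loan_id=14: ✗
rate_bp_avg = (60921 + 69997) / 2 = 65459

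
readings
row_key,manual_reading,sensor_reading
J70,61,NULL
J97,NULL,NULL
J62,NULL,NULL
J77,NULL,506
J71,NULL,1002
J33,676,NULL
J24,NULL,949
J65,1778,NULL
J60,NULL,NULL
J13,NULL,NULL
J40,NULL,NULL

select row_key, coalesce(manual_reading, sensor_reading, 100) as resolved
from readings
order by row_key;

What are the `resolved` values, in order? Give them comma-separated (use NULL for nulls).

row_key=J13: manual_reading=NULL, sensor_reading=NULL, → literal 100 → 100
row_key=J24: manual_reading=NULL, sensor_reading=949 → 949
row_key=J33: manual_reading=676 → 676
row_key=J40: manual_reading=NULL, sensor_reading=NULL, → literal 100 → 100
row_key=J60: manual_reading=NULL, sensor_reading=NULL, → literal 100 → 100
row_key=J62: manual_reading=NULL, sensor_reading=NULL, → literal 100 → 100
row_key=J65: manual_reading=1778 → 1778
row_key=J70: manual_reading=61 → 61
row_key=J71: manual_reading=NULL, sensor_reading=1002 → 1002
row_key=J77: manual_reading=NULL, sensor_reading=506 → 506
row_key=J97: manual_reading=NULL, sensor_reading=NULL, → literal 100 → 100

100, 949, 676, 100, 100, 100, 1778, 61, 1002, 506, 100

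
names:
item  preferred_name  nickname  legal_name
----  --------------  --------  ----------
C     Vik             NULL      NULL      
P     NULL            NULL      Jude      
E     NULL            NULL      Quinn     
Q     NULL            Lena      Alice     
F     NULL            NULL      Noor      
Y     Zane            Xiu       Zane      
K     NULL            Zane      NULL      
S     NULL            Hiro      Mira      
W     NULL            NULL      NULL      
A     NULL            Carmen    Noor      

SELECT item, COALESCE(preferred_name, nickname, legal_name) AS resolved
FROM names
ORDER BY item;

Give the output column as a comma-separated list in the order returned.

item=A: preferred_name=NULL, nickname=Carmen → Carmen
item=C: preferred_name=Vik → Vik
item=E: preferred_name=NULL, nickname=NULL, legal_name=Quinn → Quinn
item=F: preferred_name=NULL, nickname=NULL, legal_name=Noor → Noor
item=K: preferred_name=NULL, nickname=Zane → Zane
item=P: preferred_name=NULL, nickname=NULL, legal_name=Jude → Jude
item=Q: preferred_name=NULL, nickname=Lena → Lena
item=S: preferred_name=NULL, nickname=Hiro → Hiro
item=W: preferred_name=NULL, nickname=NULL, legal_name=NULL (all NULL) → NULL
item=Y: preferred_name=Zane → Zane

Carmen, Vik, Quinn, Noor, Zane, Jude, Lena, Hiro, NULL, Zane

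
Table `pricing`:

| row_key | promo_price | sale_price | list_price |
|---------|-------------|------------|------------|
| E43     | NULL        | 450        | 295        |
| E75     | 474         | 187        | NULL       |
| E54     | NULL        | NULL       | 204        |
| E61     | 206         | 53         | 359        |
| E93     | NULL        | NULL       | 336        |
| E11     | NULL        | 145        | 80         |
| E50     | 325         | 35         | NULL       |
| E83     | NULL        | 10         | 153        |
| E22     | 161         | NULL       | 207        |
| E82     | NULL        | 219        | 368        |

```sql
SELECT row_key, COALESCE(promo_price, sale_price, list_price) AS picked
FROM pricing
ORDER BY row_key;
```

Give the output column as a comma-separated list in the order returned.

145, 161, 450, 325, 204, 206, 474, 219, 10, 336

row_key=E11: promo_price=NULL, sale_price=145 → 145
row_key=E22: promo_price=161 → 161
row_key=E43: promo_price=NULL, sale_price=450 → 450
row_key=E50: promo_price=325 → 325
row_key=E54: promo_price=NULL, sale_price=NULL, list_price=204 → 204
row_key=E61: promo_price=206 → 206
row_key=E75: promo_price=474 → 474
row_key=E82: promo_price=NULL, sale_price=219 → 219
row_key=E83: promo_price=NULL, sale_price=10 → 10
row_key=E93: promo_price=NULL, sale_price=NULL, list_price=336 → 336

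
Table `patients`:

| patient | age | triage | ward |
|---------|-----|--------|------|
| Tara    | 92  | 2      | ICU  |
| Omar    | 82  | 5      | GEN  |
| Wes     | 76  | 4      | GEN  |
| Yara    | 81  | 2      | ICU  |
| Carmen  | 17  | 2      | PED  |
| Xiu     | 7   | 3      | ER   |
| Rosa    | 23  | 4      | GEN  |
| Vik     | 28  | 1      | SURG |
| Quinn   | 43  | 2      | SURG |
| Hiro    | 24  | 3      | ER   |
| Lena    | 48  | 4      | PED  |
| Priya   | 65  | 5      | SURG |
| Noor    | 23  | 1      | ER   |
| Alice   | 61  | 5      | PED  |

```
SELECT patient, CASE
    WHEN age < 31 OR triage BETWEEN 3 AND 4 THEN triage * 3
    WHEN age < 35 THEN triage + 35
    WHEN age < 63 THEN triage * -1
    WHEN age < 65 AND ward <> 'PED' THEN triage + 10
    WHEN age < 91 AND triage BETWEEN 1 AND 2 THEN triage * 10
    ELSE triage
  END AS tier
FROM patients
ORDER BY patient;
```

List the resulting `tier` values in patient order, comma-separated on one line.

patient=Alice: age < 63 → -5
patient=Carmen: age < 31 OR triage BETWEEN 3 AND 4 → 6
patient=Hiro: age < 31 OR triage BETWEEN 3 AND 4 → 9
patient=Lena: age < 31 OR triage BETWEEN 3 AND 4 → 12
patient=Noor: age < 31 OR triage BETWEEN 3 AND 4 → 3
patient=Omar: ELSE → 5
patient=Priya: ELSE → 5
patient=Quinn: age < 63 → -2
patient=Rosa: age < 31 OR triage BETWEEN 3 AND 4 → 12
patient=Tara: ELSE → 2
patient=Vik: age < 31 OR triage BETWEEN 3 AND 4 → 3
patient=Wes: age < 31 OR triage BETWEEN 3 AND 4 → 12
patient=Xiu: age < 31 OR triage BETWEEN 3 AND 4 → 9
patient=Yara: age < 91 AND triage BETWEEN 1 AND 2 → 20

-5, 6, 9, 12, 3, 5, 5, -2, 12, 2, 3, 12, 9, 20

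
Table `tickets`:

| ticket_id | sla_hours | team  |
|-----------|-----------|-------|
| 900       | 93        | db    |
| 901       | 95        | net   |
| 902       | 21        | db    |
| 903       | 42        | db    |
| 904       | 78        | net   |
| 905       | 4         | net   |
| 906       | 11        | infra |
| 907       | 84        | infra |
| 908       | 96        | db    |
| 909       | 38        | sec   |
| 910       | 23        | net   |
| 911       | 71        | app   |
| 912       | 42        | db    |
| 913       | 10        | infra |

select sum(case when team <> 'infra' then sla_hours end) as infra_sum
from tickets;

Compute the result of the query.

603

ticket_id=900: ✓ → 93
ticket_id=901: ✓ → 95
ticket_id=902: ✓ → 21
ticket_id=903: ✓ → 42
ticket_id=904: ✓ → 78
ticket_id=905: ✓ → 4
ticket_id=906: ✗
ticket_id=907: ✗
ticket_id=908: ✓ → 96
ticket_id=909: ✓ → 38
ticket_id=910: ✓ → 23
ticket_id=911: ✓ → 71
ticket_id=912: ✓ → 42
ticket_id=913: ✗
infra_sum = 93 + 95 + 21 + 42 + 78 + 4 + 96 + 38 + 23 + 71 + 42 = 603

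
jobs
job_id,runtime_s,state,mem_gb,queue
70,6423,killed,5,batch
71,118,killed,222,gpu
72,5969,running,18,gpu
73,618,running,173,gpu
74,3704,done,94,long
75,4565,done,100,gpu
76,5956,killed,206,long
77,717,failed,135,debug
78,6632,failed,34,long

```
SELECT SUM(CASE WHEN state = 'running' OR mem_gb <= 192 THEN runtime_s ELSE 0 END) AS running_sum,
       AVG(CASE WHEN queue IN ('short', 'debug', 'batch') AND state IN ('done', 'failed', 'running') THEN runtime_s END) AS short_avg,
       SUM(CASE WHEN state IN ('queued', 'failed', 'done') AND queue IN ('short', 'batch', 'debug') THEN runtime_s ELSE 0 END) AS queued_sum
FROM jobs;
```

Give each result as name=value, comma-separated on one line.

[running_sum: state = 'running' OR mem_gb <= 192]
job_id=70: ✓ → 6423
job_id=71: ✗
job_id=72: ✓ → 5969
job_id=73: ✓ → 618
job_id=74: ✓ → 3704
job_id=75: ✓ → 4565
job_id=76: ✗
job_id=77: ✓ → 717
job_id=78: ✓ → 6632
running_sum = 6423 + 5969 + 618 + 3704 + 4565 + 717 + 6632 = 28628
—
[short_avg: queue IN ('short', 'debug', 'batch') AND state IN ('done', 'failed', 'running')]
job_id=70: ✗
job_id=71: ✗
job_id=72: ✗
job_id=73: ✗
job_id=74: ✗
job_id=75: ✗
job_id=76: ✗
job_id=77: ✓ → 717
job_id=78: ✗
short_avg = 717
—
[queued_sum: state IN ('queued', 'failed', 'done') AND queue IN ('short', 'batch', 'debug')]
job_id=70: ✗
job_id=71: ✗
job_id=72: ✗
job_id=73: ✗
job_id=74: ✗
job_id=75: ✗
job_id=76: ✗
job_id=77: ✓ → 717
job_id=78: ✗
queued_sum = 717

running_sum=28628, short_avg=717, queued_sum=717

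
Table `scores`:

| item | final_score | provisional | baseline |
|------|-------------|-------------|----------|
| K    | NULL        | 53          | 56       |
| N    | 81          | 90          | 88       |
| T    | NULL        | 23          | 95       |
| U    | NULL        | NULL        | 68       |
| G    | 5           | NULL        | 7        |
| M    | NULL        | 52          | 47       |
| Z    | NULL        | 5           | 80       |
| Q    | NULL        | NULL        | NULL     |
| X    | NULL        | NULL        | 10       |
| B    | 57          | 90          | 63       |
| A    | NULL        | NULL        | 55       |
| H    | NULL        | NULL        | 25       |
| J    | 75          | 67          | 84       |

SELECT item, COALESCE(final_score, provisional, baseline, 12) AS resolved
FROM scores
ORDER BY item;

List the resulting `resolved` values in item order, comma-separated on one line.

item=A: final_score=NULL, provisional=NULL, baseline=55 → 55
item=B: final_score=57 → 57
item=G: final_score=5 → 5
item=H: final_score=NULL, provisional=NULL, baseline=25 → 25
item=J: final_score=75 → 75
item=K: final_score=NULL, provisional=53 → 53
item=M: final_score=NULL, provisional=52 → 52
item=N: final_score=81 → 81
item=Q: final_score=NULL, provisional=NULL, baseline=NULL, → literal 12 → 12
item=T: final_score=NULL, provisional=23 → 23
item=U: final_score=NULL, provisional=NULL, baseline=68 → 68
item=X: final_score=NULL, provisional=NULL, baseline=10 → 10
item=Z: final_score=NULL, provisional=5 → 5

55, 57, 5, 25, 75, 53, 52, 81, 12, 23, 68, 10, 5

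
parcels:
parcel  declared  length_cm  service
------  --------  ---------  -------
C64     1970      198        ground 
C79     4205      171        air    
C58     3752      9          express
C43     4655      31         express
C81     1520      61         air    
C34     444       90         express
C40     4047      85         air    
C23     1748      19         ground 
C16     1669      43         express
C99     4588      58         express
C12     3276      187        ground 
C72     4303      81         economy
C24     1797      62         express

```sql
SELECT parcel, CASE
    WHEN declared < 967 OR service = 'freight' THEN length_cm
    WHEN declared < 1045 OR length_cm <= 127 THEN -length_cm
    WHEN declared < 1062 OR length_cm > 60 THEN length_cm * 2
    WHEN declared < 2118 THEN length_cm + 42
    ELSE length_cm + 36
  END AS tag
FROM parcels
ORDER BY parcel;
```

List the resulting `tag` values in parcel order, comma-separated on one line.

parcel=C12: declared < 1062 OR length_cm > 60 → 374
parcel=C16: declared < 1045 OR length_cm <= 127 → -43
parcel=C23: declared < 1045 OR length_cm <= 127 → -19
parcel=C24: declared < 1045 OR length_cm <= 127 → -62
parcel=C34: declared < 967 OR service = 'freight' → 90
parcel=C40: declared < 1045 OR length_cm <= 127 → -85
parcel=C43: declared < 1045 OR length_cm <= 127 → -31
parcel=C58: declared < 1045 OR length_cm <= 127 → -9
parcel=C64: declared < 1062 OR length_cm > 60 → 396
parcel=C72: declared < 1045 OR length_cm <= 127 → -81
parcel=C79: declared < 1062 OR length_cm > 60 → 342
parcel=C81: declared < 1045 OR length_cm <= 127 → -61
parcel=C99: declared < 1045 OR length_cm <= 127 → -58

374, -43, -19, -62, 90, -85, -31, -9, 396, -81, 342, -61, -58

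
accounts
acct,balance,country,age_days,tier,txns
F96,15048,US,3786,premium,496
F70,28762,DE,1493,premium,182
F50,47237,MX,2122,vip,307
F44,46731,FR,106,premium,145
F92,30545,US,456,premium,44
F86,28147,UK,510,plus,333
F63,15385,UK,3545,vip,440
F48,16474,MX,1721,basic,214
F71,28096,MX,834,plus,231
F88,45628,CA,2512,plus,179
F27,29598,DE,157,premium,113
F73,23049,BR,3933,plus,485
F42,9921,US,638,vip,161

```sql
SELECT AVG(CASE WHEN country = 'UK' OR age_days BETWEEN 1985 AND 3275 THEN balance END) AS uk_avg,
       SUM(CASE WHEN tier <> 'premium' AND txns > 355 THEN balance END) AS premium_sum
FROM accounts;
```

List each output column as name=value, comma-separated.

[uk_avg: country = 'UK' OR age_days BETWEEN 1985 AND 3275]
acct=F96: ✗
acct=F70: ✗
acct=F50: ✓ → 47237
acct=F44: ✗
acct=F92: ✗
acct=F86: ✓ → 28147
acct=F63: ✓ → 15385
acct=F48: ✗
acct=F71: ✗
acct=F88: ✓ → 45628
acct=F27: ✗
acct=F73: ✗
acct=F42: ✗
uk_avg = (47237 + 28147 + 15385 + 45628) / 4 = 34099.25
—
[premium_sum: tier <> 'premium' AND txns > 355]
acct=F96: ✗
acct=F70: ✗
acct=F50: ✗
acct=F44: ✗
acct=F92: ✗
acct=F86: ✗
acct=F63: ✓ → 15385
acct=F48: ✗
acct=F71: ✗
acct=F88: ✗
acct=F27: ✗
acct=F73: ✓ → 23049
acct=F42: ✗
premium_sum = 15385 + 23049 = 38434

uk_avg=34099.25, premium_sum=38434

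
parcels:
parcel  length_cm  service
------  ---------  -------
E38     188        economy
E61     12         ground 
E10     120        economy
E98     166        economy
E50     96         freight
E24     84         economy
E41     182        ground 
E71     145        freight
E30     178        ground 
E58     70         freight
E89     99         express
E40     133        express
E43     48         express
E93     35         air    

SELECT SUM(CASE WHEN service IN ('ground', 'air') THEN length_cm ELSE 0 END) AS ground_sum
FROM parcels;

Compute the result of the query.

407

parcel=E38: ✗
parcel=E61: ✓ → 12
parcel=E10: ✗
parcel=E98: ✗
parcel=E50: ✗
parcel=E24: ✗
parcel=E41: ✓ → 182
parcel=E71: ✗
parcel=E30: ✓ → 178
parcel=E58: ✗
parcel=E89: ✗
parcel=E40: ✗
parcel=E43: ✗
parcel=E93: ✓ → 35
ground_sum = 12 + 182 + 178 + 35 = 407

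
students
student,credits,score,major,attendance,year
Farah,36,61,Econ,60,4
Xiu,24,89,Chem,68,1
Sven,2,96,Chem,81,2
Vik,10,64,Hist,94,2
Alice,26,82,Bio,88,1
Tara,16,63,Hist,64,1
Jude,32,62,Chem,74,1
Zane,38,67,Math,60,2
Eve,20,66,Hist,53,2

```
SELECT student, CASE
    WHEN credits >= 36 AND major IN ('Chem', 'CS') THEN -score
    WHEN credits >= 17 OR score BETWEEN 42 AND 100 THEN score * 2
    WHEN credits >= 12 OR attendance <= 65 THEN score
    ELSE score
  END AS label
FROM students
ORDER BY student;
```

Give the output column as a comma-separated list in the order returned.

164, 132, 122, 124, 192, 126, 128, 178, 134

student=Alice: credits >= 17 OR score BETWEEN 42 AND 100 → 164
student=Eve: credits >= 17 OR score BETWEEN 42 AND 100 → 132
student=Farah: credits >= 17 OR score BETWEEN 42 AND 100 → 122
student=Jude: credits >= 17 OR score BETWEEN 42 AND 100 → 124
student=Sven: credits >= 17 OR score BETWEEN 42 AND 100 → 192
student=Tara: credits >= 17 OR score BETWEEN 42 AND 100 → 126
student=Vik: credits >= 17 OR score BETWEEN 42 AND 100 → 128
student=Xiu: credits >= 17 OR score BETWEEN 42 AND 100 → 178
student=Zane: credits >= 17 OR score BETWEEN 42 AND 100 → 134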